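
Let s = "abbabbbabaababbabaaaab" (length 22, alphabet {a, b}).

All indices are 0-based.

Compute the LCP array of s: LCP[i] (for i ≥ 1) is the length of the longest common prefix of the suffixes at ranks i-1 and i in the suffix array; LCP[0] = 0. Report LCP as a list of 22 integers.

rank | idx | suffix
   0 |  17 | aaaab
   1 |  18 | aaab
   2 |  19 | aab
   3 |   9 | aababbabaaaab
   4 |  20 | ab
   5 |  15 | abaaaab
   6 |   7 | abaababbabaaaab
   7 |  10 | ababbabaaaab
   8 |  12 | abbabaaaab
   9 |   0 | abbabbbabaababbabaaaab
  10 |   3 | abbbabaababbabaaaab
  11 |  21 | b
  12 |  16 | baaaab
  13 |   8 | baababbabaaaab
  14 |  14 | babaaaab
  15 |   6 | babaababbabaaaab
  16 |  11 | babbabaaaab
  17 |   2 | babbbabaababbabaaaab
  18 |  13 | bbabaaaab
  19 |   5 | bbabaababbabaaaab
  20 |   1 | bbabbbabaababbabaaaab
  21 |   4 | bbbabaababbabaaaab

SA = [17, 18, 19, 9, 20, 15, 7, 10, 12, 0, 3, 21, 16, 8, 14, 6, 11, 2, 13, 5, 1, 4]
rank  pair      lcp
   1  s[17:],s[18:]  3  'aaa'
   2  s[18:],s[19:]  2  'aa'
   3  s[19:],s[9:]  3  'aab'
   4  s[9:],s[20:]  1  'a'
   5  s[20:],s[15:]  2  'ab'
   6  s[15:],s[7:]  4  'abaa'
   7  s[7:],s[10:]  3  'aba'
   8  s[10:],s[12:]  2  'ab'
   9  s[12:],s[0:]  5  'abbab'
  10  s[0:],s[3:]  3  'abb'
  11  s[3:],s[21:]  0  ''
  12  s[21:],s[16:]  1  'b'
  13  s[16:],s[8:]  3  'baa'
  14  s[8:],s[14:]  2  'ba'
  15  s[14:],s[6:]  5  'babaa'
  16  s[6:],s[11:]  3  'bab'
  17  s[11:],s[2:]  4  'babb'
  18  s[2:],s[13:]  1  'b'
  19  s[13:],s[5:]  6  'bbabaa'
  20  s[5:],s[1:]  4  'bbab'
  21  s[1:],s[4:]  2  'bb'

[0, 3, 2, 3, 1, 2, 4, 3, 2, 5, 3, 0, 1, 3, 2, 5, 3, 4, 1, 6, 4, 2]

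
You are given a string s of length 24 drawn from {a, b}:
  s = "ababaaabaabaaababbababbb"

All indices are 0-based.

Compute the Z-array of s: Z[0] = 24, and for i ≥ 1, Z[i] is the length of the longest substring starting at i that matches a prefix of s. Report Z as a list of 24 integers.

Z[0]=24
i=1: outside box; Z[1]=0
i=2: outside box; Z[2]=3 extend→box=[2,5)
i=3: min(r-i=2, Z[1]=0)=0; Z[3]=0
i=4: min(r-i=1, Z[2]=3)=1; Z[4]=1
i=5: outside box; Z[5]=1 extend→box=[5,6)
i=6: outside box; Z[6]=3 extend→box=[6,9)
i=7: min(r-i=2, Z[1]=0)=0; Z[7]=0
i=8: min(r-i=1, Z[2]=3)=1; Z[8]=1
i=9: outside box; Z[9]=3 extend→box=[9,12)
i=10: min(r-i=2, Z[1]=0)=0; Z[10]=0
i=11: min(r-i=1, Z[2]=3)=1; Z[11]=1
i=12: outside box; Z[12]=1 extend→box=[12,13)
i=13: outside box; Z[13]=4 extend→box=[13,17)
i=14: min(r-i=3, Z[1]=0)=0; Z[14]=0
i=15: min(r-i=2, Z[2]=3)=2; Z[15]=2
i=16: min(r-i=1, Z[3]=0)=0; Z[16]=0
i=17: outside box; Z[17]=0
i=18: outside box; Z[18]=4 extend→box=[18,22)
i=19: min(r-i=3, Z[1]=0)=0; Z[19]=0
i=20: min(r-i=2, Z[2]=3)=2; Z[20]=2
i=21: min(r-i=1, Z[3]=0)=0; Z[21]=0
i=22: outside box; Z[22]=0
i=23: outside box; Z[23]=0

[24, 0, 3, 0, 1, 1, 3, 0, 1, 3, 0, 1, 1, 4, 0, 2, 0, 0, 4, 0, 2, 0, 0, 0]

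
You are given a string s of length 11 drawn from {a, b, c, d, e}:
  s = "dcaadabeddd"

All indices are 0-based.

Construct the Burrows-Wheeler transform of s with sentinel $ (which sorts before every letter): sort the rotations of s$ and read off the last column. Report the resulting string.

rank  rotation      last
    0  $dcaadabeddd  d
    1  aadabeddd$dc  c
    2  abeddd$dcaad  d
    3  adabeddd$dca  a
    4  beddd$dcaada  a
    5  caadabeddd$d  d
    6  d$dcaadabedd  d
    7  dabeddd$dcaa  a
    8  dcaadabeddd$  $
    9  dd$dcaadabed  d
   10  ddd$dcaadabe  e
   11  eddd$dcaadab  b

dcdaadda$deb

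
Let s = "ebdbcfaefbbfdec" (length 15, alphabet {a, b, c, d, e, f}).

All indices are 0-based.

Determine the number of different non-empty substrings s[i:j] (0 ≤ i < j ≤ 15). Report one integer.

sorted suffixes:
  #0 SA[0]=6  'aefbbfdec'
  #1 SA[1]=9  'bbfdec'
  #2 SA[2]=3  'bcfaefbbfdec'
  #3 SA[3]=1  'bdbcfaefbbfdec'
  #4 SA[4]=10  'bfdec'
  #5 SA[5]=14  'c'
  #6 SA[6]=4  'cfaefbbfdec'
  #7 SA[7]=2  'dbcfaefbbfdec'
  #8 SA[8]=12  'dec'
  #9 SA[9]=0  'ebdbcfaefbbfdec'
  #10 SA[10]=13  'ec'
  #11 SA[11]=7  'efbbfdec'
  #12 SA[12]=5  'faefbbfdec'
  #13 SA[13]=8  'fbbfdec'
  #14 SA[14]=11  'fdec'

SA = [6, 9, 3, 1, 10, 14, 4, 2, 12, 0, 13, 7, 5, 8, 11]
i: (SA[i-1],SA[i]) lcp shared
  1: (6,9) 0 ''
  2: (9,3) 1 'b'
  3: (3,1) 1 'b'
  4: (1,10) 1 'b'
  5: (10,14) 0 ''
  6: (14,4) 1 'c'
  7: (4,2) 0 ''
  8: (2,12) 1 'd'
  9: (12,0) 0 ''
  10: (0,13) 1 'e'
  11: (13,7) 1 'e'
  12: (7,5) 0 ''
  13: (5,8) 1 'f'
  14: (8,11) 1 'f'

n(n+1)/2 = 15·16/2 = 120
Σ LCP = 0 + 0 + 1 + 1 + 1 + 0 + 1 + 0 + 1 + 0 + 1 + 1 + 0 + 1 + 1 = 9
distinct = 120 − 9 = 111

111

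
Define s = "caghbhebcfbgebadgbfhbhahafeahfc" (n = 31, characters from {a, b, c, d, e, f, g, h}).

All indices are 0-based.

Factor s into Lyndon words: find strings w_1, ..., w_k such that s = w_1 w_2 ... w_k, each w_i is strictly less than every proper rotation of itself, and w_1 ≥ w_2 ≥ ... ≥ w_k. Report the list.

emit factor 1: 'c' (i=0, period=1)
emit factor 2: 'aghbhebcfbgeb' (i=1, period=13)
emit factor 3: 'adgbfhbhahafeahfc' (i=14, period=17)

["c", "aghbhebcfbgeb", "adgbfhbhahafeahfc"]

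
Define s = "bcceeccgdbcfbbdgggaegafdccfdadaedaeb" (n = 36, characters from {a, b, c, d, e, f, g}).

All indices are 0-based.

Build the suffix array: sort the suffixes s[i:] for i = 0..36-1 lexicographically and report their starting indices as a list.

sorted suffixes:
  #0 SA[0]=28  'adaedaeb'
  #1 SA[1]=33  'aeb'
  #2 SA[2]=30  'aedaeb'
  #3 SA[3]=18  'aegafdccfdadaedaeb'
  #4 SA[4]=21  'afdccfdadaedaeb'
  #5 SA[5]=35  'b'
  #6 SA[6]=12  'bbdgggaegafdccfdadaedaeb'
  #7 SA[7]=0  'bcceeccgdbcfbbdgggaegafdccfdadaedaeb'
  #8 SA[8]=9  'bcfbbdgggaegafdccfdadaedaeb'
  #9 SA[9]=13  'bdgggaegafdccfdadaedaeb'
  #10 SA[10]=1  'cceeccgdbcfbbdgggaegafdccfdadaedaeb'
  #11 SA[11]=24  'ccfdadaedaeb'
  #12 SA[12]=5  'ccgdbcfbbdgggaegafdccfdadaedaeb'
  #13 SA[13]=2  'ceeccgdbcfbbdgggaegafdccfdadaedaeb'
  #14 SA[14]=10  'cfbbdgggaegafdccfdadaedaeb'
  #15 SA[15]=25  'cfdadaedaeb'
  #16 SA[16]=6  'cgdbcfbbdgggaegafdccfdadaedaeb'
  #17 SA[17]=27  'dadaedaeb'
  #18 SA[18]=32  'daeb'
  #19 SA[19]=29  'daedaeb'
  #20 SA[20]=8  'dbcfbbdgggaegafdccfdadaedaeb'
  #21 SA[21]=23  'dccfdadaedaeb'
  #22 SA[22]=14  'dgggaegafdccfdadaedaeb'
  #23 SA[23]=34  'eb'
  #24 SA[24]=4  'eccgdbcfbbdgggaegafdccfdadaedaeb'
  #25 SA[25]=31  'edaeb'
  #26 SA[26]=3  'eeccgdbcfbbdgggaegafdccfdadaedaeb'
  #27 SA[27]=19  'egafdccfdadaedaeb'
  #28 SA[28]=11  'fbbdgggaegafdccfdadaedaeb'
  #29 SA[29]=26  'fdadaedaeb'
  #30 SA[30]=22  'fdccfdadaedaeb'
  #31 SA[31]=17  'gaegafdccfdadaedaeb'
  #32 SA[32]=20  'gafdccfdadaedaeb'
  #33 SA[33]=7  'gdbcfbbdgggaegafdccfdadaedaeb'
  #34 SA[34]=16  'ggaegafdccfdadaedaeb'
  #35 SA[35]=15  'gggaegafdccfdadaedaeb'

[28, 33, 30, 18, 21, 35, 12, 0, 9, 13, 1, 24, 5, 2, 10, 25, 6, 27, 32, 29, 8, 23, 14, 34, 4, 31, 3, 19, 11, 26, 22, 17, 20, 7, 16, 15]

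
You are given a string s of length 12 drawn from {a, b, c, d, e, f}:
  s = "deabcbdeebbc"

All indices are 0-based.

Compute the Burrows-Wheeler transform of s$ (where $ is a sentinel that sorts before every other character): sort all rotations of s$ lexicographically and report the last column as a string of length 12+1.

rank  rotation       last
    0  $deabcbdeebbc  c
    1  abcbdeebbc$de  e
    2  bbc$deabcbdee  e
    3  bc$deabcbdeeb  b
    4  bcbdeebbc$dea  a
    5  bdeebbc$deabc  c
    6  c$deabcbdeebb  b
    7  cbdeebbc$deab  b
    8  deabcbdeebbc$  $
    9  deebbc$deabcb  b
   10  eabcbdeebbc$d  d
   11  ebbc$deabcbde  e
   12  eebbc$deabcbd  d

ceebacbb$bded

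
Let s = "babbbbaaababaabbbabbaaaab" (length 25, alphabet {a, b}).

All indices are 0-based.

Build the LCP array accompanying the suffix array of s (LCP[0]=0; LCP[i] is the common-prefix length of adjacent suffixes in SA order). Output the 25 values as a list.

rank→(start, suffix):
  0 → (20, 'aaaab')
  1 → (21, 'aaab')
  2 → (6, 'aaababaabbbabbaaaab')
  3 → (22, 'aab')
  4 → (7, 'aababaabbbabbaaaab')
  5 → (12, 'aabbbabbaaaab')
  6 → (23, 'ab')
  7 → (10, 'abaabbbabbaaaab')
  8 → (8, 'ababaabbbabbaaaab')
  9 → (17, 'abbaaaab')
  10 → (13, 'abbbabbaaaab')
  11 → (1, 'abbbbaaababaabbbabbaaaab')
  12 → (24, 'b')
  13 → (19, 'baaaab')
  14 → (5, 'baaababaabbbabbaaaab')
  15 → (11, 'baabbbabbaaaab')
  16 → (9, 'babaabbbabbaaaab')
  17 → (16, 'babbaaaab')
  18 → (0, 'babbbbaaababaabbbabbaaaab')
  19 → (18, 'bbaaaab')
  20 → (4, 'bbaaababaabbbabbaaaab')
  21 → (15, 'bbabbaaaab')
  22 → (3, 'bbbaaababaabbbabbaaaab')
  23 → (14, 'bbbabbaaaab')
  24 → (2, 'bbbbaaababaabbbabbaaaab')

SA = [20, 21, 6, 22, 7, 12, 23, 10, 8, 17, 13, 1, 24, 19, 5, 11, 9, 16, 0, 18, 4, 15, 3, 14, 2]
i: (SA[i-1],SA[i]) lcp shared
  1: (20,21) 3 'aaa'
  2: (21,6) 4 'aaab'
  3: (6,22) 2 'aa'
  4: (22,7) 3 'aab'
  5: (7,12) 3 'aab'
  6: (12,23) 1 'a'
  7: (23,10) 2 'ab'
  8: (10,8) 3 'aba'
  9: (8,17) 2 'ab'
  10: (17,13) 3 'abb'
  11: (13,1) 4 'abbb'
  12: (1,24) 0 ''
  13: (24,19) 1 'b'
  14: (19,5) 4 'baaa'
  15: (5,11) 3 'baa'
  16: (11,9) 2 'ba'
  17: (9,16) 3 'bab'
  18: (16,0) 4 'babb'
  19: (0,18) 1 'b'
  20: (18,4) 5 'bbaaa'
  21: (4,15) 3 'bba'
  22: (15,3) 2 'bb'
  23: (3,14) 4 'bbba'
  24: (14,2) 3 'bbb'

[0, 3, 4, 2, 3, 3, 1, 2, 3, 2, 3, 4, 0, 1, 4, 3, 2, 3, 4, 1, 5, 3, 2, 4, 3]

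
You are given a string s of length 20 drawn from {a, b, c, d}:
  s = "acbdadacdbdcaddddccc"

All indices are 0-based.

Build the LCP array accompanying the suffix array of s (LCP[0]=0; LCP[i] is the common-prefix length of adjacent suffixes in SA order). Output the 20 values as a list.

[0, 2, 1, 2, 0, 2, 0, 1, 1, 1, 2, 1, 0, 2, 1, 1, 2, 1, 2, 3]

rank→(start, suffix):
  0 → (0, 'acbdadacdbdcaddddccc')
  1 → (6, 'acdbdcaddddccc')
  2 → (4, 'adacdbdcaddddccc')
  3 → (12, 'addddccc')
  4 → (2, 'bdadacdbdcaddddccc')
  5 → (9, 'bdcaddddccc')
  6 → (19, 'c')
  7 → (11, 'caddddccc')
  8 → (1, 'cbdadacdbdcaddddccc')
  9 → (18, 'cc')
  10 → (17, 'ccc')
  11 → (7, 'cdbdcaddddccc')
  12 → (5, 'dacdbdcaddddccc')
  13 → (3, 'dadacdbdcaddddccc')
  14 → (8, 'dbdcaddddccc')
  15 → (10, 'dcaddddccc')
  16 → (16, 'dccc')
  17 → (15, 'ddccc')
  18 → (14, 'dddccc')
  19 → (13, 'ddddccc')

SA = [0, 6, 4, 12, 2, 9, 19, 11, 1, 18, 17, 7, 5, 3, 8, 10, 16, 15, 14, 13]
rank  pair      lcp
   1  s[0:],s[6:]  2  'ac'
   2  s[6:],s[4:]  1  'a'
   3  s[4:],s[12:]  2  'ad'
   4  s[12:],s[2:]  0  ''
   5  s[2:],s[9:]  2  'bd'
   6  s[9:],s[19:]  0  ''
   7  s[19:],s[11:]  1  'c'
   8  s[11:],s[1:]  1  'c'
   9  s[1:],s[18:]  1  'c'
  10  s[18:],s[17:]  2  'cc'
  11  s[17:],s[7:]  1  'c'
  12  s[7:],s[5:]  0  ''
  13  s[5:],s[3:]  2  'da'
  14  s[3:],s[8:]  1  'd'
  15  s[8:],s[10:]  1  'd'
  16  s[10:],s[16:]  2  'dc'
  17  s[16:],s[15:]  1  'd'
  18  s[15:],s[14:]  2  'dd'
  19  s[14:],s[13:]  3  'ddd'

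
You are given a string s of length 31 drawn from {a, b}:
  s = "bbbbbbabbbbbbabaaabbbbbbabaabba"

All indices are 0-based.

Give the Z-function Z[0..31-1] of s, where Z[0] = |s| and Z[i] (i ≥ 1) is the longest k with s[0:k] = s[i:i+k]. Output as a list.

[31, 5, 4, 3, 2, 1, 0, 8, 5, 4, 3, 2, 1, 0, 1, 0, 0, 0, 8, 5, 4, 3, 2, 1, 0, 1, 0, 0, 2, 1, 0]

Z[0]=31
i=1: outside box; Z[1]=5 grow→box=[1,6)
i=2: min(r-i=4, Z[1]=5)=4; Z[2]=4
i=3: min(r-i=3, Z[2]=4)=3; Z[3]=3
i=4: min(r-i=2, Z[3]=3)=2; Z[4]=2
i=5: min(r-i=1, Z[4]=2)=1; Z[5]=1
i=6: outside box; Z[6]=0
i=7: outside box; Z[7]=8 grow→box=[7,15)
i=8: min(r-i=7, Z[1]=5)=5; Z[8]=5
i=9: min(r-i=6, Z[2]=4)=4; Z[9]=4
i=10: min(r-i=5, Z[3]=3)=3; Z[10]=3
i=11: min(r-i=4, Z[4]=2)=2; Z[11]=2
i=12: min(r-i=3, Z[5]=1)=1; Z[12]=1
i=13: min(r-i=2, Z[6]=0)=0; Z[13]=0
i=14: min(r-i=1, Z[7]=8)=1; Z[14]=1
i=15: outside box; Z[15]=0
i=16: outside box; Z[16]=0
i=17: outside box; Z[17]=0
i=18: outside box; Z[18]=8 grow→box=[18,26)
i=19: min(r-i=7, Z[1]=5)=5; Z[19]=5
i=20: min(r-i=6, Z[2]=4)=4; Z[20]=4
i=21: min(r-i=5, Z[3]=3)=3; Z[21]=3
i=22: min(r-i=4, Z[4]=2)=2; Z[22]=2
i=23: min(r-i=3, Z[5]=1)=1; Z[23]=1
i=24: min(r-i=2, Z[6]=0)=0; Z[24]=0
i=25: min(r-i=1, Z[7]=8)=1; Z[25]=1
i=26: outside box; Z[26]=0
i=27: outside box; Z[27]=0
i=28: outside box; Z[28]=2 grow→box=[28,30)
i=29: min(r-i=1, Z[1]=5)=1; Z[29]=1
i=30: outside box; Z[30]=0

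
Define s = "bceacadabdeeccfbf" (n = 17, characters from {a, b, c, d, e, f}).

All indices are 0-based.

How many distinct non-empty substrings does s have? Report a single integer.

sorted suffixes:
  #0 SA[0]=7  'abdeeccfbf'
  #1 SA[1]=3  'acadabdeeccfbf'
  #2 SA[2]=5  'adabdeeccfbf'
  #3 SA[3]=0  'bceacadabdeeccfbf'
  #4 SA[4]=8  'bdeeccfbf'
  #5 SA[5]=15  'bf'
  #6 SA[6]=4  'cadabdeeccfbf'
  #7 SA[7]=12  'ccfbf'
  #8 SA[8]=1  'ceacadabdeeccfbf'
  #9 SA[9]=13  'cfbf'
  #10 SA[10]=6  'dabdeeccfbf'
  #11 SA[11]=9  'deeccfbf'
  #12 SA[12]=2  'eacadabdeeccfbf'
  #13 SA[13]=11  'eccfbf'
  #14 SA[14]=10  'eeccfbf'
  #15 SA[15]=16  'f'
  #16 SA[16]=14  'fbf'

SA = [7, 3, 5, 0, 8, 15, 4, 12, 1, 13, 6, 9, 2, 11, 10, 16, 14]
rank  pair      lcp
   1  s[7:],s[3:]  1  'a'
   2  s[3:],s[5:]  1  'a'
   3  s[5:],s[0:]  0  ''
   4  s[0:],s[8:]  1  'b'
   5  s[8:],s[15:]  1  'b'
   6  s[15:],s[4:]  0  ''
   7  s[4:],s[12:]  1  'c'
   8  s[12:],s[1:]  1  'c'
   9  s[1:],s[13:]  1  'c'
  10  s[13:],s[6:]  0  ''
  11  s[6:],s[9:]  1  'd'
  12  s[9:],s[2:]  0  ''
  13  s[2:],s[11:]  1  'e'
  14  s[11:],s[10:]  1  'e'
  15  s[10:],s[16:]  0  ''
  16  s[16:],s[14:]  1  'f'

n(n+1)/2 = 17·18/2 = 153
Σ LCP = 0 + 1 + 1 + 0 + 1 + 1 + 0 + 1 + 1 + 1 + 0 + 1 + 0 + 1 + 1 + 0 + 1 = 11
distinct = 153 − 11 = 142

142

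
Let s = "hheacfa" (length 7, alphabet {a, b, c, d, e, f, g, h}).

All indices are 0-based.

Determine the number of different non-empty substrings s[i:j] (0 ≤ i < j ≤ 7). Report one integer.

sorted suffixes:
  #0 SA[0]=6  'a'
  #1 SA[1]=3  'acfa'
  #2 SA[2]=4  'cfa'
  #3 SA[3]=2  'eacfa'
  #4 SA[4]=5  'fa'
  #5 SA[5]=1  'heacfa'
  #6 SA[6]=0  'hheacfa'

SA = [6, 3, 4, 2, 5, 1, 0]
rank  pair      lcp
   1  s[6:],s[3:]  1  'a'
   2  s[3:],s[4:]  0  ''
   3  s[4:],s[2:]  0  ''
   4  s[2:],s[5:]  0  ''
   5  s[5:],s[1:]  0  ''
   6  s[1:],s[0:]  1  'h'

n(n+1)/2 = 7·8/2 = 28
Σ LCP = 0 + 1 + 0 + 0 + 0 + 0 + 1 = 2
distinct = 28 − 2 = 26

26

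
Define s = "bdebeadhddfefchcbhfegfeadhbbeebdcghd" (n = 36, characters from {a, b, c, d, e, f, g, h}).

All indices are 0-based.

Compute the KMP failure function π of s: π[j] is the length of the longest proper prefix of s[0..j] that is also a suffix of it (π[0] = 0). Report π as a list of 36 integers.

π[0] = 0
j=1 s[j]='d': π[1]=0 (border '')
j=2 s[j]='e': π[2]=0 (border '')
j=3 s[j]='b': π[3]=1 (border 'b')
j=4 s[j]='e': k: 1→0; π[4]=0 (border '')
j=5 s[j]='a': π[5]=0 (border '')
j=6 s[j]='d': π[6]=0 (border '')
j=7 s[j]='h': π[7]=0 (border '')
j=8 s[j]='d': π[8]=0 (border '')
j=9 s[j]='d': π[9]=0 (border '')
j=10 s[j]='f': π[10]=0 (border '')
j=11 s[j]='e': π[11]=0 (border '')
j=12 s[j]='f': π[12]=0 (border '')
j=13 s[j]='c': π[13]=0 (border '')
j=14 s[j]='h': π[14]=0 (border '')
j=15 s[j]='c': π[15]=0 (border '')
j=16 s[j]='b': π[16]=1 (border 'b')
j=17 s[j]='h': k: 1→0; π[17]=0 (border '')
j=18 s[j]='f': π[18]=0 (border '')
j=19 s[j]='e': π[19]=0 (border '')
j=20 s[j]='g': π[20]=0 (border '')
j=21 s[j]='f': π[21]=0 (border '')
j=22 s[j]='e': π[22]=0 (border '')
j=23 s[j]='a': π[23]=0 (border '')
j=24 s[j]='d': π[24]=0 (border '')
j=25 s[j]='h': π[25]=0 (border '')
j=26 s[j]='b': π[26]=1 (border 'b')
j=27 s[j]='b': k: 1→0; π[27]=1 (border 'b')
j=28 s[j]='e': k: 1→0; π[28]=0 (border '')
j=29 s[j]='e': π[29]=0 (border '')
j=30 s[j]='b': π[30]=1 (border 'b')
j=31 s[j]='d': π[31]=2 (border 'bd')
j=32 s[j]='c': k: 2→0; π[32]=0 (border '')
j=33 s[j]='g': π[33]=0 (border '')
j=34 s[j]='h': π[34]=0 (border '')
j=35 s[j]='d': π[35]=0 (border '')

[0, 0, 0, 1, 0, 0, 0, 0, 0, 0, 0, 0, 0, 0, 0, 0, 1, 0, 0, 0, 0, 0, 0, 0, 0, 0, 1, 1, 0, 0, 1, 2, 0, 0, 0, 0]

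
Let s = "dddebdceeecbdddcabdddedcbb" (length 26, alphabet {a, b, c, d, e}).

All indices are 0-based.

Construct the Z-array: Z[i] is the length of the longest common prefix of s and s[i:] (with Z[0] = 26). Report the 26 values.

Z[0]=26
i=1: i≥r, start 0; Z[1]=2 grow→box=[1,3)
i=2: min(r-i=1, Z[1]=2)=1; Z[2]=1
i=3: i≥r, start 0; Z[3]=0
i=4: i≥r, start 0; Z[4]=0
i=5: i≥r, start 0; Z[5]=1 grow→box=[5,6)
i=6: i≥r, start 0; Z[6]=0
i=7: i≥r, start 0; Z[7]=0
i=8: i≥r, start 0; Z[8]=0
i=9: i≥r, start 0; Z[9]=0
i=10: i≥r, start 0; Z[10]=0
i=11: i≥r, start 0; Z[11]=0
i=12: i≥r, start 0; Z[12]=3 grow→box=[12,15)
i=13: min(r-i=2, Z[1]=2)=2; Z[13]=2
i=14: min(r-i=1, Z[2]=1)=1; Z[14]=1
i=15: i≥r, start 0; Z[15]=0
i=16: i≥r, start 0; Z[16]=0
i=17: i≥r, start 0; Z[17]=0
i=18: i≥r, start 0; Z[18]=4 grow→box=[18,22)
i=19: min(r-i=3, Z[1]=2)=2; Z[19]=2
i=20: min(r-i=2, Z[2]=1)=1; Z[20]=1
i=21: min(r-i=1, Z[3]=0)=0; Z[21]=0
i=22: i≥r, start 0; Z[22]=1 grow→box=[22,23)
i=23: i≥r, start 0; Z[23]=0
i=24: i≥r, start 0; Z[24]=0
i=25: i≥r, start 0; Z[25]=0

[26, 2, 1, 0, 0, 1, 0, 0, 0, 0, 0, 0, 3, 2, 1, 0, 0, 0, 4, 2, 1, 0, 1, 0, 0, 0]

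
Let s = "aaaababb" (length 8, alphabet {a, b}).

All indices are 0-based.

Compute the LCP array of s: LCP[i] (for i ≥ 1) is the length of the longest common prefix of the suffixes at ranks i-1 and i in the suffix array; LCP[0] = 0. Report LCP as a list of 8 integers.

[0, 3, 2, 1, 2, 0, 1, 1]

rank | idx | suffix
   0 |   0 | aaaababb
   1 |   1 | aaababb
   2 |   2 | aababb
   3 |   3 | ababb
   4 |   5 | abb
   5 |   7 | b
   6 |   4 | babb
   7 |   6 | bb

SA = [0, 1, 2, 3, 5, 7, 4, 6]
i: (SA[i-1],SA[i]) lcp shared
  1: (0,1) 3 'aaa'
  2: (1,2) 2 'aa'
  3: (2,3) 1 'a'
  4: (3,5) 2 'ab'
  5: (5,7) 0 ''
  6: (7,4) 1 'b'
  7: (4,6) 1 'b'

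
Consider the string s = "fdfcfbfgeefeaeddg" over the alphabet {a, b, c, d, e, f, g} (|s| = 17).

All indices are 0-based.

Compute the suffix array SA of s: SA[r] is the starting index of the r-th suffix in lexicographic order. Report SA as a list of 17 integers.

rank→(start, suffix):
  0 → (12, 'aeddg')
  1 → (5, 'bfgeefeaeddg')
  2 → (3, 'cfbfgeefeaeddg')
  3 → (14, 'ddg')
  4 → (1, 'dfcfbfgeefeaeddg')
  5 → (15, 'dg')
  6 → (11, 'eaeddg')
  7 → (13, 'eddg')
  8 → (8, 'eefeaeddg')
  9 → (9, 'efeaeddg')
  10 → (4, 'fbfgeefeaeddg')
  11 → (2, 'fcfbfgeefeaeddg')
  12 → (0, 'fdfcfbfgeefeaeddg')
  13 → (10, 'feaeddg')
  14 → (6, 'fgeefeaeddg')
  15 → (16, 'g')
  16 → (7, 'geefeaeddg')

[12, 5, 3, 14, 1, 15, 11, 13, 8, 9, 4, 2, 0, 10, 6, 16, 7]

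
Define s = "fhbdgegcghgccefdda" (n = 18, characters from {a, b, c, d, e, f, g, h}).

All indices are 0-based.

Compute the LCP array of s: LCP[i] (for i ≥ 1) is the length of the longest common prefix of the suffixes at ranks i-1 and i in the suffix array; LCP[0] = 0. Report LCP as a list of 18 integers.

[0, 0, 0, 1, 1, 0, 1, 1, 0, 1, 0, 1, 0, 2, 1, 1, 0, 1]

sorted suffixes:
  #0 SA[0]=17  'a'
  #1 SA[1]=2  'bdgegcghgccefdda'
  #2 SA[2]=11  'ccefdda'
  #3 SA[3]=12  'cefdda'
  #4 SA[4]=7  'cghgccefdda'
  #5 SA[5]=16  'da'
  #6 SA[6]=15  'dda'
  #7 SA[7]=3  'dgegcghgccefdda'
  #8 SA[8]=13  'efdda'
  #9 SA[9]=5  'egcghgccefdda'
  #10 SA[10]=14  'fdda'
  #11 SA[11]=0  'fhbdgegcghgccefdda'
  #12 SA[12]=10  'gccefdda'
  #13 SA[13]=6  'gcghgccefdda'
  #14 SA[14]=4  'gegcghgccefdda'
  #15 SA[15]=8  'ghgccefdda'
  #16 SA[16]=1  'hbdgegcghgccefdda'
  #17 SA[17]=9  'hgccefdda'

SA = [17, 2, 11, 12, 7, 16, 15, 3, 13, 5, 14, 0, 10, 6, 4, 8, 1, 9]
[i] adj suffixes → lcp
  [1] 17/2 → 0 ('')
  [2] 2/11 → 0 ('')
  [3] 11/12 → 1 ('c')
  [4] 12/7 → 1 ('c')
  [5] 7/16 → 0 ('')
  [6] 16/15 → 1 ('d')
  [7] 15/3 → 1 ('d')
  [8] 3/13 → 0 ('')
  [9] 13/5 → 1 ('e')
  [10] 5/14 → 0 ('')
  [11] 14/0 → 1 ('f')
  [12] 0/10 → 0 ('')
  [13] 10/6 → 2 ('gc')
  [14] 6/4 → 1 ('g')
  [15] 4/8 → 1 ('g')
  [16] 8/1 → 0 ('')
  [17] 1/9 → 1 ('h')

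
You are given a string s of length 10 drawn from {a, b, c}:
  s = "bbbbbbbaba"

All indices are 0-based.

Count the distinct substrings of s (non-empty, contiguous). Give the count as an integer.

rank | idx | suffix
   0 |   9 | a
   1 |   7 | aba
   2 |   8 | ba
   3 |   6 | baba
   4 |   5 | bbaba
   5 |   4 | bbbaba
   6 |   3 | bbbbaba
   7 |   2 | bbbbbaba
   8 |   1 | bbbbbbaba
   9 |   0 | bbbbbbbaba

SA = [9, 7, 8, 6, 5, 4, 3, 2, 1, 0]
[i] adj suffixes → lcp
  [1] 9/7 → 1 ('a')
  [2] 7/8 → 0 ('')
  [3] 8/6 → 2 ('ba')
  [4] 6/5 → 1 ('b')
  [5] 5/4 → 2 ('bb')
  [6] 4/3 → 3 ('bbb')
  [7] 3/2 → 4 ('bbbb')
  [8] 2/1 → 5 ('bbbbb')
  [9] 1/0 → 6 ('bbbbbb')

n(n+1)/2 = 10·11/2 = 55
Σ LCP = 0 + 1 + 0 + 2 + 1 + 2 + 3 + 4 + 5 + 6 = 24
distinct = 55 − 24 = 31

31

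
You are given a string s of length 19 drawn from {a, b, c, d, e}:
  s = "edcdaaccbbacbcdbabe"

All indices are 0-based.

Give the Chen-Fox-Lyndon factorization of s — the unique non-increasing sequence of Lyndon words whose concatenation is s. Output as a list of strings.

emit factor 1: 'e' (i=0, period=1)
emit factor 2: 'd' (i=1, period=1)
emit factor 3: 'cd' (i=2, period=2)
emit factor 4: 'aaccbbacbcdbabe' (i=4, period=15)

["e", "d", "cd", "aaccbbacbcdbabe"]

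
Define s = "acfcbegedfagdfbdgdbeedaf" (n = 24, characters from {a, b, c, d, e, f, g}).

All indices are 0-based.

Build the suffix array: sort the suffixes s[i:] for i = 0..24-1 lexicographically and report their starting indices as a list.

rank | idx | suffix
   0 |   0 | acfcbegedfagdfbdgdbeedaf
   1 |  22 | af
   2 |  10 | agdfbdgdbeedaf
   3 |  14 | bdgdbeedaf
   4 |  18 | beedaf
   5 |   4 | begedfagdfbdgdbeedaf
   6 |   3 | cbegedfagdfbdgdbeedaf
   7 |   1 | cfcbegedfagdfbdgdbeedaf
   8 |  21 | daf
   9 |  17 | dbeedaf
  10 |   8 | dfagdfbdgdbeedaf
  11 |  12 | dfbdgdbeedaf
  12 |  15 | dgdbeedaf
  13 |  20 | edaf
  14 |   7 | edfagdfbdgdbeedaf
  15 |  19 | eedaf
  16 |   5 | egedfagdfbdgdbeedaf
  17 |  23 | f
  18 |   9 | fagdfbdgdbeedaf
  19 |  13 | fbdgdbeedaf
  20 |   2 | fcbegedfagdfbdgdbeedaf
  21 |  16 | gdbeedaf
  22 |  11 | gdfbdgdbeedaf
  23 |   6 | gedfagdfbdgdbeedaf

[0, 22, 10, 14, 18, 4, 3, 1, 21, 17, 8, 12, 15, 20, 7, 19, 5, 23, 9, 13, 2, 16, 11, 6]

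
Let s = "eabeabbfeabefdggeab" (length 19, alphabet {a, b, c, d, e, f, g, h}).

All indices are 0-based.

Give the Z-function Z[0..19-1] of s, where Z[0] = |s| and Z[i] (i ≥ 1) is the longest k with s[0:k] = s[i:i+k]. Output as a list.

Z[0]=19
i=1: outside box; Z[1]=0
i=2: outside box; Z[2]=0
i=3: outside box; Z[3]=3 extend→box=[3,6)
i=4: min(r-i=2, Z[1]=0)=0; Z[4]=0
i=5: min(r-i=1, Z[2]=0)=0; Z[5]=0
i=6: outside box; Z[6]=0
i=7: outside box; Z[7]=0
i=8: outside box; Z[8]=4 extend→box=[8,12)
i=9: min(r-i=3, Z[1]=0)=0; Z[9]=0
i=10: min(r-i=2, Z[2]=0)=0; Z[10]=0
i=11: min(r-i=1, Z[3]=3)=1; Z[11]=1
i=12: outside box; Z[12]=0
i=13: outside box; Z[13]=0
i=14: outside box; Z[14]=0
i=15: outside box; Z[15]=0
i=16: outside box; Z[16]=3 extend→box=[16,19)
i=17: min(r-i=2, Z[1]=0)=0; Z[17]=0
i=18: min(r-i=1, Z[2]=0)=0; Z[18]=0

[19, 0, 0, 3, 0, 0, 0, 0, 4, 0, 0, 1, 0, 0, 0, 0, 3, 0, 0]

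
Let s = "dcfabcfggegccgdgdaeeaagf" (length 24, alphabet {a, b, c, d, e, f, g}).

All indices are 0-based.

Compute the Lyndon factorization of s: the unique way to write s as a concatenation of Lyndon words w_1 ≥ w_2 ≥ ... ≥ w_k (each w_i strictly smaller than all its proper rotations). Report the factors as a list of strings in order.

["d", "cf", "abcfggegccgdgdaee", "aagf"]

emit factor 1: 'd' (i=0, period=1)
emit factor 2: 'cf' (i=1, period=2)
emit factor 3: 'abcfggegccgdgdaee' (i=3, period=17)
emit factor 4: 'aagf' (i=20, period=4)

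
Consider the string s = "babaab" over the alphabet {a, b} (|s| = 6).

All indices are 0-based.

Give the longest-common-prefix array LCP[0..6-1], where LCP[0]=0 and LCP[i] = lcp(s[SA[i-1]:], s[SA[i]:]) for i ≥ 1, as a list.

rank | idx | suffix
   0 |   3 | aab
   1 |   4 | ab
   2 |   1 | abaab
   3 |   5 | b
   4 |   2 | baab
   5 |   0 | babaab

SA = [3, 4, 1, 5, 2, 0]
i: (SA[i-1],SA[i]) lcp shared
  1: (3,4) 1 'a'
  2: (4,1) 2 'ab'
  3: (1,5) 0 ''
  4: (5,2) 1 'b'
  5: (2,0) 2 'ba'

[0, 1, 2, 0, 1, 2]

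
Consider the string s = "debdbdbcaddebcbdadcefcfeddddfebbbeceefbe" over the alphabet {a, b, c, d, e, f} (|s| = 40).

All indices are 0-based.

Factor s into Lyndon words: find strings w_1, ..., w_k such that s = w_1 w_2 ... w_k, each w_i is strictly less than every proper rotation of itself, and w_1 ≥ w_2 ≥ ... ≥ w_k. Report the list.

emit factor 1: 'de' (i=0, period=2)
emit factor 2: 'bd' (i=2, period=2)
emit factor 3: 'bd' (i=4, period=2)
emit factor 4: 'bc' (i=6, period=2)
emit factor 5: 'addebcbd' (i=8, period=8)
emit factor 6: 'adcefcfeddddfebbbeceefbe' (i=16, period=24)

["de", "bd", "bd", "bc", "addebcbd", "adcefcfeddddfebbbeceefbe"]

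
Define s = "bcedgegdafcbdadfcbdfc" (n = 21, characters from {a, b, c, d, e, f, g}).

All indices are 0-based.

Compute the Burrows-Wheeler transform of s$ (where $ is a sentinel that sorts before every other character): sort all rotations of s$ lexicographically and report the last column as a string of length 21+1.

rank  rotation                last
    0  $bcedgegdafcbdadfcbdfc  c
    1  adfcbdfc$bcedgegdafcbd  d
    2  afcbdadfcbdfc$bcedgegd  d
    3  bcedgegdafcbdadfcbdfc$  $
    4  bdadfcbdfc$bcedgegdafc  c
    5  bdfc$bcedgegdafcbdadfc  c
    6  c$bcedgegdafcbdadfcbdf  f
    7  cbdadfcbdfc$bcedgegdaf  f
    8  cbdfc$bcedgegdafcbdadf  f
    9  cedgegdafcbdadfcbdfc$b  b
   10  dadfcbdfc$bcedgegdafcb  b
   11  dafcbdadfcbdfc$bcedgeg  g
   12  dfc$bcedgegdafcbdadfcb  b
   13  dfcbdfc$bcedgegdafcbda  a
   14  dgegdafcbdadfcbdfc$bce  e
   15  edgegdafcbdadfcbdfc$bc  c
   16  egdafcbdadfcbdfc$bcedg  g
   17  fc$bcedgegdafcbdadfcbd  d
   18  fcbdadfcbdfc$bcedgegda  a
   19  fcbdfc$bcedgegdafcbdad  d
   20  gdafcbdadfcbdfc$bcedge  e
   21  gegdafcbdadfcbdfc$bced  d

cdd$ccfffbbgbaecgdaded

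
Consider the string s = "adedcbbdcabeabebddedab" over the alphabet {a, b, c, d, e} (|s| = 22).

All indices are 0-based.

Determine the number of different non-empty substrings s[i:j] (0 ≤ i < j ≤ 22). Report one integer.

rank | idx | suffix
   0 |  20 | ab
   1 |   9 | abeabebddedab
   2 |  12 | abebddedab
   3 |   0 | adedcbbdcabeabebddedab
   4 |  21 | b
   5 |   5 | bbdcabeabebddedab
   6 |   6 | bdcabeabebddedab
   7 |  15 | bddedab
   8 |  10 | beabebddedab
   9 |  13 | bebddedab
  10 |   8 | cabeabebddedab
  11 |   4 | cbbdcabeabebddedab
  12 |  19 | dab
  13 |   7 | dcabeabebddedab
  14 |   3 | dcbbdcabeabebddedab
  15 |  16 | ddedab
  16 |  17 | dedab
  17 |   1 | dedcbbdcabeabebddedab
  18 |  11 | eabebddedab
  19 |  14 | ebddedab
  20 |  18 | edab
  21 |   2 | edcbbdcabeabebddedab

SA = [20, 9, 12, 0, 21, 5, 6, 15, 10, 13, 8, 4, 19, 7, 3, 16, 17, 1, 11, 14, 18, 2]
[i] adj suffixes → lcp
  [1] 20/9 → 2 ('ab')
  [2] 9/12 → 3 ('abe')
  [3] 12/0 → 1 ('a')
  [4] 0/21 → 0 ('')
  [5] 21/5 → 1 ('b')
  [6] 5/6 → 1 ('b')
  [7] 6/15 → 2 ('bd')
  [8] 15/10 → 1 ('b')
  [9] 10/13 → 2 ('be')
  [10] 13/8 → 0 ('')
  [11] 8/4 → 1 ('c')
  [12] 4/19 → 0 ('')
  [13] 19/7 → 1 ('d')
  [14] 7/3 → 2 ('dc')
  [15] 3/16 → 1 ('d')
  [16] 16/17 → 1 ('d')
  [17] 17/1 → 3 ('ded')
  [18] 1/11 → 0 ('')
  [19] 11/14 → 1 ('e')
  [20] 14/18 → 1 ('e')
  [21] 18/2 → 2 ('ed')

n(n+1)/2 = 22·23/2 = 253
Σ LCP = 0 + 2 + 3 + 1 + 0 + 1 + 1 + 2 + 1 + 2 + 0 + 1 + 0 + 1 + 2 + 1 + 1 + 3 + 0 + 1 + 1 + 2 = 26
distinct = 253 − 26 = 227

227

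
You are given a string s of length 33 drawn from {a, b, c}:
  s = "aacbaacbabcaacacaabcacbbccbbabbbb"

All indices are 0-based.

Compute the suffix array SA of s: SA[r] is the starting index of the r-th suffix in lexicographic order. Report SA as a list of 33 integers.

[16, 11, 0, 4, 28, 8, 17, 14, 12, 1, 5, 20, 32, 3, 27, 7, 31, 26, 30, 29, 22, 9, 18, 23, 15, 10, 13, 19, 2, 6, 25, 21, 24]

rank→(start, suffix):
  0 → (16, 'aabcacbbccbbabbbb')
  1 → (11, 'aacacaabcacbbccbbabbbb')
  2 → (0, 'aacbaacbabcaacacaabcacbbccbbabbbb')
  3 → (4, 'aacbabcaacacaabcacbbccbbabbbb')
  4 → (28, 'abbbb')
  5 → (8, 'abcaacacaabcacbbccbbabbbb')
  6 → (17, 'abcacbbccbbabbbb')
  7 → (14, 'acaabcacbbccbbabbbb')
  8 → (12, 'acacaabcacbbccbbabbbb')
  9 → (1, 'acbaacbabcaacacaabcacbbccbbabbbb')
  10 → (5, 'acbabcaacacaabcacbbccbbabbbb')
  11 → (20, 'acbbccbbabbbb')
  12 → (32, 'b')
  13 → (3, 'baacbabcaacacaabcacbbccbbabbbb')
  14 → (27, 'babbbb')
  15 → (7, 'babcaacacaabcacbbccbbabbbb')
  16 → (31, 'bb')
  17 → (26, 'bbabbbb')
  18 → (30, 'bbb')
  19 → (29, 'bbbb')
  20 → (22, 'bbccbbabbbb')
  21 → (9, 'bcaacacaabcacbbccbbabbbb')
  22 → (18, 'bcacbbccbbabbbb')
  23 → (23, 'bccbbabbbb')
  24 → (15, 'caabcacbbccbbabbbb')
  25 → (10, 'caacacaabcacbbccbbabbbb')
  26 → (13, 'cacaabcacbbccbbabbbb')
  27 → (19, 'cacbbccbbabbbb')
  28 → (2, 'cbaacbabcaacacaabcacbbccbbabbbb')
  29 → (6, 'cbabcaacacaabcacbbccbbabbbb')
  30 → (25, 'cbbabbbb')
  31 → (21, 'cbbccbbabbbb')
  32 → (24, 'ccbbabbbb')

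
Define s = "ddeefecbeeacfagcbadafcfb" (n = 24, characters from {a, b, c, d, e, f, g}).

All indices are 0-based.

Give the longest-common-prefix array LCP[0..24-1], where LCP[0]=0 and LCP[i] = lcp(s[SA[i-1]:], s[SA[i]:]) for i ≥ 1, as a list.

rank | idx | suffix
   0 |  10 | acfagcbadafcfb
   1 |  17 | adafcfb
   2 |  19 | afcfb
   3 |  13 | agcbadafcfb
   4 |  23 | b
   5 |  16 | badafcfb
   6 |   7 | beeacfagcbadafcfb
   7 |  15 | cbadafcfb
   8 |   6 | cbeeacfagcbadafcfb
   9 |  11 | cfagcbadafcfb
  10 |  21 | cfb
  11 |  18 | dafcfb
  12 |   0 | ddeefecbeeacfagcbadafcfb
  13 |   1 | deefecbeeacfagcbadafcfb
  14 |   9 | eacfagcbadafcfb
  15 |   5 | ecbeeacfagcbadafcfb
  16 |   8 | eeacfagcbadafcfb
  17 |   2 | eefecbeeacfagcbadafcfb
  18 |   3 | efecbeeacfagcbadafcfb
  19 |  12 | fagcbadafcfb
  20 |  22 | fb
  21 |  20 | fcfb
  22 |   4 | fecbeeacfagcbadafcfb
  23 |  14 | gcbadafcfb

SA = [10, 17, 19, 13, 23, 16, 7, 15, 6, 11, 21, 18, 0, 1, 9, 5, 8, 2, 3, 12, 22, 20, 4, 14]
rank  pair      lcp
   1  s[10:],s[17:]  1  'a'
   2  s[17:],s[19:]  1  'a'
   3  s[19:],s[13:]  1  'a'
   4  s[13:],s[23:]  0  ''
   5  s[23:],s[16:]  1  'b'
   6  s[16:],s[7:]  1  'b'
   7  s[7:],s[15:]  0  ''
   8  s[15:],s[6:]  2  'cb'
   9  s[6:],s[11:]  1  'c'
  10  s[11:],s[21:]  2  'cf'
  11  s[21:],s[18:]  0  ''
  12  s[18:],s[0:]  1  'd'
  13  s[0:],s[1:]  1  'd'
  14  s[1:],s[9:]  0  ''
  15  s[9:],s[5:]  1  'e'
  16  s[5:],s[8:]  1  'e'
  17  s[8:],s[2:]  2  'ee'
  18  s[2:],s[3:]  1  'e'
  19  s[3:],s[12:]  0  ''
  20  s[12:],s[22:]  1  'f'
  21  s[22:],s[20:]  1  'f'
  22  s[20:],s[4:]  1  'f'
  23  s[4:],s[14:]  0  ''

[0, 1, 1, 1, 0, 1, 1, 0, 2, 1, 2, 0, 1, 1, 0, 1, 1, 2, 1, 0, 1, 1, 1, 0]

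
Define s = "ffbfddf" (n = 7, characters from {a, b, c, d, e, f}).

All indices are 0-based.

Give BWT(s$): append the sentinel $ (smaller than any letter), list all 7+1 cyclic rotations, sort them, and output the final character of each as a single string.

fffddfb$

rank  rotation  last
    0  $ffbfddf  f
    1  bfddf$ff  f
    2  ddf$ffbf  f
    3  df$ffbfd  d
    4  f$ffbfdd  d
    5  fbfddf$f  f
    6  fddf$ffb  b
    7  ffbfddf$  $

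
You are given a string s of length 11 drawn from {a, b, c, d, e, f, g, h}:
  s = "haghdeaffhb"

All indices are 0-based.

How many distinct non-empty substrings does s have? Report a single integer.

sorted suffixes:
  #0 SA[0]=6  'affhb'
  #1 SA[1]=1  'aghdeaffhb'
  #2 SA[2]=10  'b'
  #3 SA[3]=4  'deaffhb'
  #4 SA[4]=5  'eaffhb'
  #5 SA[5]=7  'ffhb'
  #6 SA[6]=8  'fhb'
  #7 SA[7]=2  'ghdeaffhb'
  #8 SA[8]=0  'haghdeaffhb'
  #9 SA[9]=9  'hb'
  #10 SA[10]=3  'hdeaffhb'

SA = [6, 1, 10, 4, 5, 7, 8, 2, 0, 9, 3]
rank  pair      lcp
   1  s[6:],s[1:]  1  'a'
   2  s[1:],s[10:]  0  ''
   3  s[10:],s[4:]  0  ''
   4  s[4:],s[5:]  0  ''
   5  s[5:],s[7:]  0  ''
   6  s[7:],s[8:]  1  'f'
   7  s[8:],s[2:]  0  ''
   8  s[2:],s[0:]  0  ''
   9  s[0:],s[9:]  1  'h'
  10  s[9:],s[3:]  1  'h'

n(n+1)/2 = 11·12/2 = 66
Σ LCP = 0 + 1 + 0 + 0 + 0 + 0 + 1 + 0 + 0 + 1 + 1 = 4
distinct = 66 − 4 = 62

62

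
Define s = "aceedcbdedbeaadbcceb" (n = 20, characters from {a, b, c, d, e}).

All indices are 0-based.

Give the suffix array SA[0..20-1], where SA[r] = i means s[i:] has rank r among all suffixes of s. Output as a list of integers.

rank | idx | suffix
   0 |  12 | aadbcceb
   1 |   0 | aceedcbdedbeaadbcceb
   2 |  13 | adbcceb
   3 |  19 | b
   4 |  15 | bcceb
   5 |   6 | bdedbeaadbcceb
   6 |  10 | beaadbcceb
   7 |   5 | cbdedbeaadbcceb
   8 |  16 | cceb
   9 |  17 | ceb
  10 |   1 | ceedcbdedbeaadbcceb
  11 |  14 | dbcceb
  12 |   9 | dbeaadbcceb
  13 |   4 | dcbdedbeaadbcceb
  14 |   7 | dedbeaadbcceb
  15 |  11 | eaadbcceb
  16 |  18 | eb
  17 |   8 | edbeaadbcceb
  18 |   3 | edcbdedbeaadbcceb
  19 |   2 | eedcbdedbeaadbcceb

[12, 0, 13, 19, 15, 6, 10, 5, 16, 17, 1, 14, 9, 4, 7, 11, 18, 8, 3, 2]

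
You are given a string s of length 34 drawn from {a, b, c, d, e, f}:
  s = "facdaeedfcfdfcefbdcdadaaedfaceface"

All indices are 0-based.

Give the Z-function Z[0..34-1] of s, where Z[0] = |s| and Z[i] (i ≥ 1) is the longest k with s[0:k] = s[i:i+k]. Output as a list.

Z[0]=34
i=1: i≥r, start 0; Z[1]=0
i=2: i≥r, start 0; Z[2]=0
i=3: i≥r, start 0; Z[3]=0
i=4: i≥r, start 0; Z[4]=0
i=5: i≥r, start 0; Z[5]=0
i=6: i≥r, start 0; Z[6]=0
i=7: i≥r, start 0; Z[7]=0
i=8: i≥r, start 0; Z[8]=1 extend→box=[8,9)
i=9: i≥r, start 0; Z[9]=0
i=10: i≥r, start 0; Z[10]=1 extend→box=[10,11)
i=11: i≥r, start 0; Z[11]=0
i=12: i≥r, start 0; Z[12]=1 extend→box=[12,13)
i=13: i≥r, start 0; Z[13]=0
i=14: i≥r, start 0; Z[14]=0
i=15: i≥r, start 0; Z[15]=1 extend→box=[15,16)
i=16: i≥r, start 0; Z[16]=0
i=17: i≥r, start 0; Z[17]=0
i=18: i≥r, start 0; Z[18]=0
i=19: i≥r, start 0; Z[19]=0
i=20: i≥r, start 0; Z[20]=0
i=21: i≥r, start 0; Z[21]=0
i=22: i≥r, start 0; Z[22]=0
i=23: i≥r, start 0; Z[23]=0
i=24: i≥r, start 0; Z[24]=0
i=25: i≥r, start 0; Z[25]=0
i=26: i≥r, start 0; Z[26]=3 extend→box=[26,29)
i=27: min(r-i=2, Z[1]=0)=0; Z[27]=0
i=28: min(r-i=1, Z[2]=0)=0; Z[28]=0
i=29: i≥r, start 0; Z[29]=0
i=30: i≥r, start 0; Z[30]=3 extend→box=[30,33)
i=31: min(r-i=2, Z[1]=0)=0; Z[31]=0
i=32: min(r-i=1, Z[2]=0)=0; Z[32]=0
i=33: i≥r, start 0; Z[33]=0

[34, 0, 0, 0, 0, 0, 0, 0, 1, 0, 1, 0, 1, 0, 0, 1, 0, 0, 0, 0, 0, 0, 0, 0, 0, 0, 3, 0, 0, 0, 3, 0, 0, 0]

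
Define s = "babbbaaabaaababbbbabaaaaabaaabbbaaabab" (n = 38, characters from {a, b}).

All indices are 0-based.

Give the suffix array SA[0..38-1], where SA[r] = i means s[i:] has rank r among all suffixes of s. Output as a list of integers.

[20, 21, 5, 22, 32, 9, 26, 6, 23, 33, 10, 27, 36, 18, 7, 24, 34, 11, 1, 28, 13, 37, 19, 4, 31, 8, 25, 35, 17, 0, 12, 3, 30, 16, 2, 29, 15, 14]

sorted suffixes:
  #0 SA[0]=20  'aaaaabaaabbbaaabab'
  #1 SA[1]=21  'aaaabaaabbbaaabab'
  #2 SA[2]=5  'aaabaaababbbbabaaaaabaaabbbaaabab'
  #3 SA[3]=22  'aaabaaabbbaaabab'
  #4 SA[4]=32  'aaabab'
  #5 SA[5]=9  'aaababbbbabaaaaabaaabbbaaabab'
  #6 SA[6]=26  'aaabbbaaabab'
  #7 SA[7]=6  'aabaaababbbbabaaaaabaaabbbaaabab'
  #8 SA[8]=23  'aabaaabbbaaabab'
  #9 SA[9]=33  'aabab'
  #10 SA[10]=10  'aababbbbabaaaaabaaabbbaaabab'
  #11 SA[11]=27  'aabbbaaabab'
  #12 SA[12]=36  'ab'
  #13 SA[13]=18  'abaaaaabaaabbbaaabab'
  #14 SA[14]=7  'abaaababbbbabaaaaabaaabbbaaabab'
  #15 SA[15]=24  'abaaabbbaaabab'
  #16 SA[16]=34  'abab'
  #17 SA[17]=11  'ababbbbabaaaaabaaabbbaaabab'
  #18 SA[18]=1  'abbbaaabaaababbbbabaaaaabaaabbbaaabab'
  #19 SA[19]=28  'abbbaaabab'
  #20 SA[20]=13  'abbbbabaaaaabaaabbbaaabab'
  #21 SA[21]=37  'b'
  #22 SA[22]=19  'baaaaabaaabbbaaabab'
  #23 SA[23]=4  'baaabaaababbbbabaaaaabaaabbbaaabab'
  #24 SA[24]=31  'baaabab'
  #25 SA[25]=8  'baaababbbbabaaaaabaaabbbaaabab'
  #26 SA[26]=25  'baaabbbaaabab'
  #27 SA[27]=35  'bab'
  #28 SA[28]=17  'babaaaaabaaabbbaaabab'
  #29 SA[29]=0  'babbbaaabaaababbbbabaaaaabaaabbbaaabab'
  #30 SA[30]=12  'babbbbabaaaaabaaabbbaaabab'
  #31 SA[31]=3  'bbaaabaaababbbbabaaaaabaaabbbaaabab'
  #32 SA[32]=30  'bbaaabab'
  #33 SA[33]=16  'bbabaaaaabaaabbbaaabab'
  #34 SA[34]=2  'bbbaaabaaababbbbabaaaaabaaabbbaaabab'
  #35 SA[35]=29  'bbbaaabab'
  #36 SA[36]=15  'bbbabaaaaabaaabbbaaabab'
  #37 SA[37]=14  'bbbbabaaaaabaaabbbaaabab'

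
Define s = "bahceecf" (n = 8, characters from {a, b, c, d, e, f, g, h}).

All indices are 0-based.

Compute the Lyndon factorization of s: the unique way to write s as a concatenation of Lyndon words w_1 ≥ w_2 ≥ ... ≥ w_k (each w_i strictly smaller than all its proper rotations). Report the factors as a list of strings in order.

["b", "ahceecf"]

emit factor 1: 'b' (i=0, period=1)
emit factor 2: 'ahceecf' (i=1, period=7)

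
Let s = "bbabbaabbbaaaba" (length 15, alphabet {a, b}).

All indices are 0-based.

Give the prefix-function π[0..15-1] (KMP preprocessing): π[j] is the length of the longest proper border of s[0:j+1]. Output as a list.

[0, 1, 0, 1, 2, 3, 0, 1, 2, 2, 3, 0, 0, 1, 0]

π[0] = 0
j=1 s[j]='b': π[1]=1 (border 'b')
j=2 s[j]='a': k: 1→0; π[2]=0 (border '')
j=3 s[j]='b': π[3]=1 (border 'b')
j=4 s[j]='b': π[4]=2 (border 'bb')
j=5 s[j]='a': π[5]=3 (border 'bba')
j=6 s[j]='a': k: 3→0; π[6]=0 (border '')
j=7 s[j]='b': π[7]=1 (border 'b')
j=8 s[j]='b': π[8]=2 (border 'bb')
j=9 s[j]='b': k: 2→1; π[9]=2 (border 'bb')
j=10 s[j]='a': π[10]=3 (border 'bba')
j=11 s[j]='a': k: 3→0; π[11]=0 (border '')
j=12 s[j]='a': π[12]=0 (border '')
j=13 s[j]='b': π[13]=1 (border 'b')
j=14 s[j]='a': k: 1→0; π[14]=0 (border '')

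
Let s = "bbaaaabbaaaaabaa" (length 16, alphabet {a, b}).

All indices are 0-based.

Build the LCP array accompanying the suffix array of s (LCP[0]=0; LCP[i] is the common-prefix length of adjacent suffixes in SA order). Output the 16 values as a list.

rank→(start, suffix):
  0 → (15, 'a')
  1 → (14, 'aa')
  2 → (8, 'aaaaabaa')
  3 → (9, 'aaaabaa')
  4 → (2, 'aaaabbaaaaabaa')
  5 → (10, 'aaabaa')
  6 → (3, 'aaabbaaaaabaa')
  7 → (11, 'aabaa')
  8 → (4, 'aabbaaaaabaa')
  9 → (12, 'abaa')
  10 → (5, 'abbaaaaabaa')
  11 → (13, 'baa')
  12 → (7, 'baaaaabaa')
  13 → (1, 'baaaabbaaaaabaa')
  14 → (6, 'bbaaaaabaa')
  15 → (0, 'bbaaaabbaaaaabaa')

SA = [15, 14, 8, 9, 2, 10, 3, 11, 4, 12, 5, 13, 7, 1, 6, 0]
i: (SA[i-1],SA[i]) lcp shared
  1: (15,14) 1 'a'
  2: (14,8) 2 'aa'
  3: (8,9) 4 'aaaa'
  4: (9,2) 5 'aaaab'
  5: (2,10) 3 'aaa'
  6: (10,3) 4 'aaab'
  7: (3,11) 2 'aa'
  8: (11,4) 3 'aab'
  9: (4,12) 1 'a'
  10: (12,5) 2 'ab'
  11: (5,13) 0 ''
  12: (13,7) 3 'baa'
  13: (7,1) 5 'baaaa'
  14: (1,6) 1 'b'
  15: (6,0) 6 'bbaaaa'

[0, 1, 2, 4, 5, 3, 4, 2, 3, 1, 2, 0, 3, 5, 1, 6]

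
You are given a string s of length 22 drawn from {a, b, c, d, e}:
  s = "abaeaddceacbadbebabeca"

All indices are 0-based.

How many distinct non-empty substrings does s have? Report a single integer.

sorted suffixes:
  #0 SA[0]=21  'a'
  #1 SA[1]=0  'abaeaddceacbadbebabeca'
  #2 SA[2]=17  'abeca'
  #3 SA[3]=9  'acbadbebabeca'
  #4 SA[4]=12  'adbebabeca'
  #5 SA[5]=4  'addceacbadbebabeca'
  #6 SA[6]=2  'aeaddceacbadbebabeca'
  #7 SA[7]=16  'babeca'
  #8 SA[8]=11  'badbebabeca'
  #9 SA[9]=1  'baeaddceacbadbebabeca'
  #10 SA[10]=14  'bebabeca'
  #11 SA[11]=18  'beca'
  #12 SA[12]=20  'ca'
  #13 SA[13]=10  'cbadbebabeca'
  #14 SA[14]=7  'ceacbadbebabeca'
  #15 SA[15]=13  'dbebabeca'
  #16 SA[16]=6  'dceacbadbebabeca'
  #17 SA[17]=5  'ddceacbadbebabeca'
  #18 SA[18]=8  'eacbadbebabeca'
  #19 SA[19]=3  'eaddceacbadbebabeca'
  #20 SA[20]=15  'ebabeca'
  #21 SA[21]=19  'eca'

SA = [21, 0, 17, 9, 12, 4, 2, 16, 11, 1, 14, 18, 20, 10, 7, 13, 6, 5, 8, 3, 15, 19]
i: (SA[i-1],SA[i]) lcp shared
  1: (21,0) 1 'a'
  2: (0,17) 2 'ab'
  3: (17,9) 1 'a'
  4: (9,12) 1 'a'
  5: (12,4) 2 'ad'
  6: (4,2) 1 'a'
  7: (2,16) 0 ''
  8: (16,11) 2 'ba'
  9: (11,1) 2 'ba'
  10: (1,14) 1 'b'
  11: (14,18) 2 'be'
  12: (18,20) 0 ''
  13: (20,10) 1 'c'
  14: (10,7) 1 'c'
  15: (7,13) 0 ''
  16: (13,6) 1 'd'
  17: (6,5) 1 'd'
  18: (5,8) 0 ''
  19: (8,3) 2 'ea'
  20: (3,15) 1 'e'
  21: (15,19) 1 'e'

n(n+1)/2 = 22·23/2 = 253
Σ LCP = 0 + 1 + 2 + 1 + 1 + 2 + 1 + 0 + 2 + 2 + 1 + 2 + 0 + 1 + 1 + 0 + 1 + 1 + 0 + 2 + 1 + 1 = 23
distinct = 253 − 23 = 230

230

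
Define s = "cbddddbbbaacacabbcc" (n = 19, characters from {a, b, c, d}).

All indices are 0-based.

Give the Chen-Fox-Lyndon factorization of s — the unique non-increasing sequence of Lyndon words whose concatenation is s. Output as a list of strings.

["c", "bdddd", "b", "b", "b", "aacacabbcc"]

emit factor 1: 'c' (i=0, period=1)
emit factor 2: 'bdddd' (i=1, period=5)
emit factor 3: 'b' (i=6, period=1)
emit factor 4: 'b' (i=7, period=1)
emit factor 5: 'b' (i=8, period=1)
emit factor 6: 'aacacabbcc' (i=9, period=10)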